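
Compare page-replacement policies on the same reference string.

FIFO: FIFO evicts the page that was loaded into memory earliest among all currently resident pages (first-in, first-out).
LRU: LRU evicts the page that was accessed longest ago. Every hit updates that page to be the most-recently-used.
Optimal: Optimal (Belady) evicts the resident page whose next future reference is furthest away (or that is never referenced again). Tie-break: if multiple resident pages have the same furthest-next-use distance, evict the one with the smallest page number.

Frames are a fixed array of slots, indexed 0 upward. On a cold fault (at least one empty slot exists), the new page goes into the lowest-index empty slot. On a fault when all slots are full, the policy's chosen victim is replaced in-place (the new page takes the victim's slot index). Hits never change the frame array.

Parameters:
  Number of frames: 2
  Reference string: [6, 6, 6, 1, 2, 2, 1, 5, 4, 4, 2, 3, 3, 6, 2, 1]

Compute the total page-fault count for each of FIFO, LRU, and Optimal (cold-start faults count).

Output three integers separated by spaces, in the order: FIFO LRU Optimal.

Answer: 10 10 8

Derivation:
--- FIFO ---
  step 0: ref 6 -> FAULT, frames=[6,-] (faults so far: 1)
  step 1: ref 6 -> HIT, frames=[6,-] (faults so far: 1)
  step 2: ref 6 -> HIT, frames=[6,-] (faults so far: 1)
  step 3: ref 1 -> FAULT, frames=[6,1] (faults so far: 2)
  step 4: ref 2 -> FAULT, evict 6, frames=[2,1] (faults so far: 3)
  step 5: ref 2 -> HIT, frames=[2,1] (faults so far: 3)
  step 6: ref 1 -> HIT, frames=[2,1] (faults so far: 3)
  step 7: ref 5 -> FAULT, evict 1, frames=[2,5] (faults so far: 4)
  step 8: ref 4 -> FAULT, evict 2, frames=[4,5] (faults so far: 5)
  step 9: ref 4 -> HIT, frames=[4,5] (faults so far: 5)
  step 10: ref 2 -> FAULT, evict 5, frames=[4,2] (faults so far: 6)
  step 11: ref 3 -> FAULT, evict 4, frames=[3,2] (faults so far: 7)
  step 12: ref 3 -> HIT, frames=[3,2] (faults so far: 7)
  step 13: ref 6 -> FAULT, evict 2, frames=[3,6] (faults so far: 8)
  step 14: ref 2 -> FAULT, evict 3, frames=[2,6] (faults so far: 9)
  step 15: ref 1 -> FAULT, evict 6, frames=[2,1] (faults so far: 10)
  FIFO total faults: 10
--- LRU ---
  step 0: ref 6 -> FAULT, frames=[6,-] (faults so far: 1)
  step 1: ref 6 -> HIT, frames=[6,-] (faults so far: 1)
  step 2: ref 6 -> HIT, frames=[6,-] (faults so far: 1)
  step 3: ref 1 -> FAULT, frames=[6,1] (faults so far: 2)
  step 4: ref 2 -> FAULT, evict 6, frames=[2,1] (faults so far: 3)
  step 5: ref 2 -> HIT, frames=[2,1] (faults so far: 3)
  step 6: ref 1 -> HIT, frames=[2,1] (faults so far: 3)
  step 7: ref 5 -> FAULT, evict 2, frames=[5,1] (faults so far: 4)
  step 8: ref 4 -> FAULT, evict 1, frames=[5,4] (faults so far: 5)
  step 9: ref 4 -> HIT, frames=[5,4] (faults so far: 5)
  step 10: ref 2 -> FAULT, evict 5, frames=[2,4] (faults so far: 6)
  step 11: ref 3 -> FAULT, evict 4, frames=[2,3] (faults so far: 7)
  step 12: ref 3 -> HIT, frames=[2,3] (faults so far: 7)
  step 13: ref 6 -> FAULT, evict 2, frames=[6,3] (faults so far: 8)
  step 14: ref 2 -> FAULT, evict 3, frames=[6,2] (faults so far: 9)
  step 15: ref 1 -> FAULT, evict 6, frames=[1,2] (faults so far: 10)
  LRU total faults: 10
--- Optimal ---
  step 0: ref 6 -> FAULT, frames=[6,-] (faults so far: 1)
  step 1: ref 6 -> HIT, frames=[6,-] (faults so far: 1)
  step 2: ref 6 -> HIT, frames=[6,-] (faults so far: 1)
  step 3: ref 1 -> FAULT, frames=[6,1] (faults so far: 2)
  step 4: ref 2 -> FAULT, evict 6, frames=[2,1] (faults so far: 3)
  step 5: ref 2 -> HIT, frames=[2,1] (faults so far: 3)
  step 6: ref 1 -> HIT, frames=[2,1] (faults so far: 3)
  step 7: ref 5 -> FAULT, evict 1, frames=[2,5] (faults so far: 4)
  step 8: ref 4 -> FAULT, evict 5, frames=[2,4] (faults so far: 5)
  step 9: ref 4 -> HIT, frames=[2,4] (faults so far: 5)
  step 10: ref 2 -> HIT, frames=[2,4] (faults so far: 5)
  step 11: ref 3 -> FAULT, evict 4, frames=[2,3] (faults so far: 6)
  step 12: ref 3 -> HIT, frames=[2,3] (faults so far: 6)
  step 13: ref 6 -> FAULT, evict 3, frames=[2,6] (faults so far: 7)
  step 14: ref 2 -> HIT, frames=[2,6] (faults so far: 7)
  step 15: ref 1 -> FAULT, evict 2, frames=[1,6] (faults so far: 8)
  Optimal total faults: 8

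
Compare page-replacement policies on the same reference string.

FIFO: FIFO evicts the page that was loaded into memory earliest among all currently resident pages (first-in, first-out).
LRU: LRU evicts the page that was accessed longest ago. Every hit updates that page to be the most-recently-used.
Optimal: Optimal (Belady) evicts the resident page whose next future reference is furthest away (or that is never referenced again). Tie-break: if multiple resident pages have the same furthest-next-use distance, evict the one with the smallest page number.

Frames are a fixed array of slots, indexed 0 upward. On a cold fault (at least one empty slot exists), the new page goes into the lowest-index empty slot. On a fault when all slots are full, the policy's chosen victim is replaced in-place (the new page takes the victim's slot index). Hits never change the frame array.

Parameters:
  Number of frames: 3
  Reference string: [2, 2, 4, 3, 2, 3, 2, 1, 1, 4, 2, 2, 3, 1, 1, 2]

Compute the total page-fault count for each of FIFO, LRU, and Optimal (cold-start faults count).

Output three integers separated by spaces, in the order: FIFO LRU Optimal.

Answer: 5 7 5

Derivation:
--- FIFO ---
  step 0: ref 2 -> FAULT, frames=[2,-,-] (faults so far: 1)
  step 1: ref 2 -> HIT, frames=[2,-,-] (faults so far: 1)
  step 2: ref 4 -> FAULT, frames=[2,4,-] (faults so far: 2)
  step 3: ref 3 -> FAULT, frames=[2,4,3] (faults so far: 3)
  step 4: ref 2 -> HIT, frames=[2,4,3] (faults so far: 3)
  step 5: ref 3 -> HIT, frames=[2,4,3] (faults so far: 3)
  step 6: ref 2 -> HIT, frames=[2,4,3] (faults so far: 3)
  step 7: ref 1 -> FAULT, evict 2, frames=[1,4,3] (faults so far: 4)
  step 8: ref 1 -> HIT, frames=[1,4,3] (faults so far: 4)
  step 9: ref 4 -> HIT, frames=[1,4,3] (faults so far: 4)
  step 10: ref 2 -> FAULT, evict 4, frames=[1,2,3] (faults so far: 5)
  step 11: ref 2 -> HIT, frames=[1,2,3] (faults so far: 5)
  step 12: ref 3 -> HIT, frames=[1,2,3] (faults so far: 5)
  step 13: ref 1 -> HIT, frames=[1,2,3] (faults so far: 5)
  step 14: ref 1 -> HIT, frames=[1,2,3] (faults so far: 5)
  step 15: ref 2 -> HIT, frames=[1,2,3] (faults so far: 5)
  FIFO total faults: 5
--- LRU ---
  step 0: ref 2 -> FAULT, frames=[2,-,-] (faults so far: 1)
  step 1: ref 2 -> HIT, frames=[2,-,-] (faults so far: 1)
  step 2: ref 4 -> FAULT, frames=[2,4,-] (faults so far: 2)
  step 3: ref 3 -> FAULT, frames=[2,4,3] (faults so far: 3)
  step 4: ref 2 -> HIT, frames=[2,4,3] (faults so far: 3)
  step 5: ref 3 -> HIT, frames=[2,4,3] (faults so far: 3)
  step 6: ref 2 -> HIT, frames=[2,4,3] (faults so far: 3)
  step 7: ref 1 -> FAULT, evict 4, frames=[2,1,3] (faults so far: 4)
  step 8: ref 1 -> HIT, frames=[2,1,3] (faults so far: 4)
  step 9: ref 4 -> FAULT, evict 3, frames=[2,1,4] (faults so far: 5)
  step 10: ref 2 -> HIT, frames=[2,1,4] (faults so far: 5)
  step 11: ref 2 -> HIT, frames=[2,1,4] (faults so far: 5)
  step 12: ref 3 -> FAULT, evict 1, frames=[2,3,4] (faults so far: 6)
  step 13: ref 1 -> FAULT, evict 4, frames=[2,3,1] (faults so far: 7)
  step 14: ref 1 -> HIT, frames=[2,3,1] (faults so far: 7)
  step 15: ref 2 -> HIT, frames=[2,3,1] (faults so far: 7)
  LRU total faults: 7
--- Optimal ---
  step 0: ref 2 -> FAULT, frames=[2,-,-] (faults so far: 1)
  step 1: ref 2 -> HIT, frames=[2,-,-] (faults so far: 1)
  step 2: ref 4 -> FAULT, frames=[2,4,-] (faults so far: 2)
  step 3: ref 3 -> FAULT, frames=[2,4,3] (faults so far: 3)
  step 4: ref 2 -> HIT, frames=[2,4,3] (faults so far: 3)
  step 5: ref 3 -> HIT, frames=[2,4,3] (faults so far: 3)
  step 6: ref 2 -> HIT, frames=[2,4,3] (faults so far: 3)
  step 7: ref 1 -> FAULT, evict 3, frames=[2,4,1] (faults so far: 4)
  step 8: ref 1 -> HIT, frames=[2,4,1] (faults so far: 4)
  step 9: ref 4 -> HIT, frames=[2,4,1] (faults so far: 4)
  step 10: ref 2 -> HIT, frames=[2,4,1] (faults so far: 4)
  step 11: ref 2 -> HIT, frames=[2,4,1] (faults so far: 4)
  step 12: ref 3 -> FAULT, evict 4, frames=[2,3,1] (faults so far: 5)
  step 13: ref 1 -> HIT, frames=[2,3,1] (faults so far: 5)
  step 14: ref 1 -> HIT, frames=[2,3,1] (faults so far: 5)
  step 15: ref 2 -> HIT, frames=[2,3,1] (faults so far: 5)
  Optimal total faults: 5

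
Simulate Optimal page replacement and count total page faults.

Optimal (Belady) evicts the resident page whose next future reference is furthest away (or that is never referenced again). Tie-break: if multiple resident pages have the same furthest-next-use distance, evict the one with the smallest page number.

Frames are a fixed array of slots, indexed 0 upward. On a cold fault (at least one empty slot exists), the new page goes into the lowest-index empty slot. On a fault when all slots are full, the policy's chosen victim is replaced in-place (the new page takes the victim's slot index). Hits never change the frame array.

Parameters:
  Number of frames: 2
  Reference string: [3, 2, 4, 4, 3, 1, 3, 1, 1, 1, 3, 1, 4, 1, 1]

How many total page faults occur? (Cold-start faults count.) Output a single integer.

Step 0: ref 3 → FAULT, frames=[3,-]
Step 1: ref 2 → FAULT, frames=[3,2]
Step 2: ref 4 → FAULT (evict 2), frames=[3,4]
Step 3: ref 4 → HIT, frames=[3,4]
Step 4: ref 3 → HIT, frames=[3,4]
Step 5: ref 1 → FAULT (evict 4), frames=[3,1]
Step 6: ref 3 → HIT, frames=[3,1]
Step 7: ref 1 → HIT, frames=[3,1]
Step 8: ref 1 → HIT, frames=[3,1]
Step 9: ref 1 → HIT, frames=[3,1]
Step 10: ref 3 → HIT, frames=[3,1]
Step 11: ref 1 → HIT, frames=[3,1]
Step 12: ref 4 → FAULT (evict 3), frames=[4,1]
Step 13: ref 1 → HIT, frames=[4,1]
Step 14: ref 1 → HIT, frames=[4,1]
Total faults: 5

Answer: 5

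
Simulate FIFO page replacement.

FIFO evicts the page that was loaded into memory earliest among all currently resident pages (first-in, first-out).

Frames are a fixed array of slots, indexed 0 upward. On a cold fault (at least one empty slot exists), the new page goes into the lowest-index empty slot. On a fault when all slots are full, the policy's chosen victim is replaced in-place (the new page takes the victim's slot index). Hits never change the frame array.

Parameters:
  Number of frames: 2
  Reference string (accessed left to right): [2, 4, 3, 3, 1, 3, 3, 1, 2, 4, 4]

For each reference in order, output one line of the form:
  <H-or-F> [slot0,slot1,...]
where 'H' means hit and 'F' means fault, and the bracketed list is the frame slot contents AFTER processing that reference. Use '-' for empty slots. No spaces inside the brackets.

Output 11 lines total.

F [2,-]
F [2,4]
F [3,4]
H [3,4]
F [3,1]
H [3,1]
H [3,1]
H [3,1]
F [2,1]
F [2,4]
H [2,4]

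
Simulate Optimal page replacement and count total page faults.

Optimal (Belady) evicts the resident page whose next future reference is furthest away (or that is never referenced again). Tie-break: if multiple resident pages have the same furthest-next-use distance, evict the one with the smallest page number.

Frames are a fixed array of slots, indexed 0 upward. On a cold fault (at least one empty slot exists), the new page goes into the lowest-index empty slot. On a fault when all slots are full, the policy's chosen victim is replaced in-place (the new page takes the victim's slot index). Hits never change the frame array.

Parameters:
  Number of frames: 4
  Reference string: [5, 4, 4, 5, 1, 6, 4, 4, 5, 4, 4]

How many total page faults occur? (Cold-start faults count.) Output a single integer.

Step 0: ref 5 → FAULT, frames=[5,-,-,-]
Step 1: ref 4 → FAULT, frames=[5,4,-,-]
Step 2: ref 4 → HIT, frames=[5,4,-,-]
Step 3: ref 5 → HIT, frames=[5,4,-,-]
Step 4: ref 1 → FAULT, frames=[5,4,1,-]
Step 5: ref 6 → FAULT, frames=[5,4,1,6]
Step 6: ref 4 → HIT, frames=[5,4,1,6]
Step 7: ref 4 → HIT, frames=[5,4,1,6]
Step 8: ref 5 → HIT, frames=[5,4,1,6]
Step 9: ref 4 → HIT, frames=[5,4,1,6]
Step 10: ref 4 → HIT, frames=[5,4,1,6]
Total faults: 4

Answer: 4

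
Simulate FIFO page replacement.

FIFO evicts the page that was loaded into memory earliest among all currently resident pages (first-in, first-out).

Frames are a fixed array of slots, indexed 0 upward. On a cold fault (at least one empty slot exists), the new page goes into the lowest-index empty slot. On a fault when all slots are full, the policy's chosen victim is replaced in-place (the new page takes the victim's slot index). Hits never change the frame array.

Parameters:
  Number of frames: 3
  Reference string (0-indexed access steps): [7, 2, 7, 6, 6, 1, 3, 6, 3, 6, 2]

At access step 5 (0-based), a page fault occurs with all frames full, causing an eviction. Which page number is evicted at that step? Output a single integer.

Step 0: ref 7 -> FAULT, frames=[7,-,-]
Step 1: ref 2 -> FAULT, frames=[7,2,-]
Step 2: ref 7 -> HIT, frames=[7,2,-]
Step 3: ref 6 -> FAULT, frames=[7,2,6]
Step 4: ref 6 -> HIT, frames=[7,2,6]
Step 5: ref 1 -> FAULT, evict 7, frames=[1,2,6]
At step 5: evicted page 7

Answer: 7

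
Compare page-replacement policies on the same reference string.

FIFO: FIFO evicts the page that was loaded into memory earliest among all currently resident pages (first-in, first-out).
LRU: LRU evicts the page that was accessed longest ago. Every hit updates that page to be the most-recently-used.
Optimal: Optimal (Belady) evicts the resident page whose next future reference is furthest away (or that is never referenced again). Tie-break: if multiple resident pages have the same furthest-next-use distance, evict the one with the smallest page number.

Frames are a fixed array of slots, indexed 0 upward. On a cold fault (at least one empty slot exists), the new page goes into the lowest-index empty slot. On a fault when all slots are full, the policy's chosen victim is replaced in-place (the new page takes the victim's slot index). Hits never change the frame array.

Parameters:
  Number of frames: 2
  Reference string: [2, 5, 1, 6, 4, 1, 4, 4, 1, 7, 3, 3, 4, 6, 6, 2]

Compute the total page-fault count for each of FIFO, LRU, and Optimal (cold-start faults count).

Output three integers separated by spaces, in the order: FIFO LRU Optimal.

--- FIFO ---
  step 0: ref 2 -> FAULT, frames=[2,-] (faults so far: 1)
  step 1: ref 5 -> FAULT, frames=[2,5] (faults so far: 2)
  step 2: ref 1 -> FAULT, evict 2, frames=[1,5] (faults so far: 3)
  step 3: ref 6 -> FAULT, evict 5, frames=[1,6] (faults so far: 4)
  step 4: ref 4 -> FAULT, evict 1, frames=[4,6] (faults so far: 5)
  step 5: ref 1 -> FAULT, evict 6, frames=[4,1] (faults so far: 6)
  step 6: ref 4 -> HIT, frames=[4,1] (faults so far: 6)
  step 7: ref 4 -> HIT, frames=[4,1] (faults so far: 6)
  step 8: ref 1 -> HIT, frames=[4,1] (faults so far: 6)
  step 9: ref 7 -> FAULT, evict 4, frames=[7,1] (faults so far: 7)
  step 10: ref 3 -> FAULT, evict 1, frames=[7,3] (faults so far: 8)
  step 11: ref 3 -> HIT, frames=[7,3] (faults so far: 8)
  step 12: ref 4 -> FAULT, evict 7, frames=[4,3] (faults so far: 9)
  step 13: ref 6 -> FAULT, evict 3, frames=[4,6] (faults so far: 10)
  step 14: ref 6 -> HIT, frames=[4,6] (faults so far: 10)
  step 15: ref 2 -> FAULT, evict 4, frames=[2,6] (faults so far: 11)
  FIFO total faults: 11
--- LRU ---
  step 0: ref 2 -> FAULT, frames=[2,-] (faults so far: 1)
  step 1: ref 5 -> FAULT, frames=[2,5] (faults so far: 2)
  step 2: ref 1 -> FAULT, evict 2, frames=[1,5] (faults so far: 3)
  step 3: ref 6 -> FAULT, evict 5, frames=[1,6] (faults so far: 4)
  step 4: ref 4 -> FAULT, evict 1, frames=[4,6] (faults so far: 5)
  step 5: ref 1 -> FAULT, evict 6, frames=[4,1] (faults so far: 6)
  step 6: ref 4 -> HIT, frames=[4,1] (faults so far: 6)
  step 7: ref 4 -> HIT, frames=[4,1] (faults so far: 6)
  step 8: ref 1 -> HIT, frames=[4,1] (faults so far: 6)
  step 9: ref 7 -> FAULT, evict 4, frames=[7,1] (faults so far: 7)
  step 10: ref 3 -> FAULT, evict 1, frames=[7,3] (faults so far: 8)
  step 11: ref 3 -> HIT, frames=[7,3] (faults so far: 8)
  step 12: ref 4 -> FAULT, evict 7, frames=[4,3] (faults so far: 9)
  step 13: ref 6 -> FAULT, evict 3, frames=[4,6] (faults so far: 10)
  step 14: ref 6 -> HIT, frames=[4,6] (faults so far: 10)
  step 15: ref 2 -> FAULT, evict 4, frames=[2,6] (faults so far: 11)
  LRU total faults: 11
--- Optimal ---
  step 0: ref 2 -> FAULT, frames=[2,-] (faults so far: 1)
  step 1: ref 5 -> FAULT, frames=[2,5] (faults so far: 2)
  step 2: ref 1 -> FAULT, evict 5, frames=[2,1] (faults so far: 3)
  step 3: ref 6 -> FAULT, evict 2, frames=[6,1] (faults so far: 4)
  step 4: ref 4 -> FAULT, evict 6, frames=[4,1] (faults so far: 5)
  step 5: ref 1 -> HIT, frames=[4,1] (faults so far: 5)
  step 6: ref 4 -> HIT, frames=[4,1] (faults so far: 5)
  step 7: ref 4 -> HIT, frames=[4,1] (faults so far: 5)
  step 8: ref 1 -> HIT, frames=[4,1] (faults so far: 5)
  step 9: ref 7 -> FAULT, evict 1, frames=[4,7] (faults so far: 6)
  step 10: ref 3 -> FAULT, evict 7, frames=[4,3] (faults so far: 7)
  step 11: ref 3 -> HIT, frames=[4,3] (faults so far: 7)
  step 12: ref 4 -> HIT, frames=[4,3] (faults so far: 7)
  step 13: ref 6 -> FAULT, evict 3, frames=[4,6] (faults so far: 8)
  step 14: ref 6 -> HIT, frames=[4,6] (faults so far: 8)
  step 15: ref 2 -> FAULT, evict 4, frames=[2,6] (faults so far: 9)
  Optimal total faults: 9

Answer: 11 11 9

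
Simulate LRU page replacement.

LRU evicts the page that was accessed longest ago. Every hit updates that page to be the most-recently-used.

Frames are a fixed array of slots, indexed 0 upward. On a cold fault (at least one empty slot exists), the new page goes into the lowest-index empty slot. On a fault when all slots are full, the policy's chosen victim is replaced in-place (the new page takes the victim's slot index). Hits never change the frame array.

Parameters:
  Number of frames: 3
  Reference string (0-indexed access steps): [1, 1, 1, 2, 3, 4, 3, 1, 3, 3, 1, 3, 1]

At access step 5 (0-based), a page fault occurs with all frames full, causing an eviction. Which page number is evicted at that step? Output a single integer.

Step 0: ref 1 -> FAULT, frames=[1,-,-]
Step 1: ref 1 -> HIT, frames=[1,-,-]
Step 2: ref 1 -> HIT, frames=[1,-,-]
Step 3: ref 2 -> FAULT, frames=[1,2,-]
Step 4: ref 3 -> FAULT, frames=[1,2,3]
Step 5: ref 4 -> FAULT, evict 1, frames=[4,2,3]
At step 5: evicted page 1

Answer: 1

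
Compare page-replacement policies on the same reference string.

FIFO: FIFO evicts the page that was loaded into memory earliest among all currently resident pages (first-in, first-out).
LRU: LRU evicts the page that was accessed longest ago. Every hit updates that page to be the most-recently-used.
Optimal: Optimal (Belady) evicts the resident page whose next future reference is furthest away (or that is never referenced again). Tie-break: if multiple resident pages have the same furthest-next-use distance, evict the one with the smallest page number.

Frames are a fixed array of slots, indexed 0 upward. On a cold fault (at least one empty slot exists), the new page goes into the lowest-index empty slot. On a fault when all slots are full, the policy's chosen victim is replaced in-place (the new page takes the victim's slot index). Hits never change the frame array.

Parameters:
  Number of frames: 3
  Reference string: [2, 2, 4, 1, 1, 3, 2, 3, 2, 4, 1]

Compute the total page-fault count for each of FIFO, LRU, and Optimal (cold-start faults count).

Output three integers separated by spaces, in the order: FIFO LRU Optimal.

--- FIFO ---
  step 0: ref 2 -> FAULT, frames=[2,-,-] (faults so far: 1)
  step 1: ref 2 -> HIT, frames=[2,-,-] (faults so far: 1)
  step 2: ref 4 -> FAULT, frames=[2,4,-] (faults so far: 2)
  step 3: ref 1 -> FAULT, frames=[2,4,1] (faults so far: 3)
  step 4: ref 1 -> HIT, frames=[2,4,1] (faults so far: 3)
  step 5: ref 3 -> FAULT, evict 2, frames=[3,4,1] (faults so far: 4)
  step 6: ref 2 -> FAULT, evict 4, frames=[3,2,1] (faults so far: 5)
  step 7: ref 3 -> HIT, frames=[3,2,1] (faults so far: 5)
  step 8: ref 2 -> HIT, frames=[3,2,1] (faults so far: 5)
  step 9: ref 4 -> FAULT, evict 1, frames=[3,2,4] (faults so far: 6)
  step 10: ref 1 -> FAULT, evict 3, frames=[1,2,4] (faults so far: 7)
  FIFO total faults: 7
--- LRU ---
  step 0: ref 2 -> FAULT, frames=[2,-,-] (faults so far: 1)
  step 1: ref 2 -> HIT, frames=[2,-,-] (faults so far: 1)
  step 2: ref 4 -> FAULT, frames=[2,4,-] (faults so far: 2)
  step 3: ref 1 -> FAULT, frames=[2,4,1] (faults so far: 3)
  step 4: ref 1 -> HIT, frames=[2,4,1] (faults so far: 3)
  step 5: ref 3 -> FAULT, evict 2, frames=[3,4,1] (faults so far: 4)
  step 6: ref 2 -> FAULT, evict 4, frames=[3,2,1] (faults so far: 5)
  step 7: ref 3 -> HIT, frames=[3,2,1] (faults so far: 5)
  step 8: ref 2 -> HIT, frames=[3,2,1] (faults so far: 5)
  step 9: ref 4 -> FAULT, evict 1, frames=[3,2,4] (faults so far: 6)
  step 10: ref 1 -> FAULT, evict 3, frames=[1,2,4] (faults so far: 7)
  LRU total faults: 7
--- Optimal ---
  step 0: ref 2 -> FAULT, frames=[2,-,-] (faults so far: 1)
  step 1: ref 2 -> HIT, frames=[2,-,-] (faults so far: 1)
  step 2: ref 4 -> FAULT, frames=[2,4,-] (faults so far: 2)
  step 3: ref 1 -> FAULT, frames=[2,4,1] (faults so far: 3)
  step 4: ref 1 -> HIT, frames=[2,4,1] (faults so far: 3)
  step 5: ref 3 -> FAULT, evict 1, frames=[2,4,3] (faults so far: 4)
  step 6: ref 2 -> HIT, frames=[2,4,3] (faults so far: 4)
  step 7: ref 3 -> HIT, frames=[2,4,3] (faults so far: 4)
  step 8: ref 2 -> HIT, frames=[2,4,3] (faults so far: 4)
  step 9: ref 4 -> HIT, frames=[2,4,3] (faults so far: 4)
  step 10: ref 1 -> FAULT, evict 2, frames=[1,4,3] (faults so far: 5)
  Optimal total faults: 5

Answer: 7 7 5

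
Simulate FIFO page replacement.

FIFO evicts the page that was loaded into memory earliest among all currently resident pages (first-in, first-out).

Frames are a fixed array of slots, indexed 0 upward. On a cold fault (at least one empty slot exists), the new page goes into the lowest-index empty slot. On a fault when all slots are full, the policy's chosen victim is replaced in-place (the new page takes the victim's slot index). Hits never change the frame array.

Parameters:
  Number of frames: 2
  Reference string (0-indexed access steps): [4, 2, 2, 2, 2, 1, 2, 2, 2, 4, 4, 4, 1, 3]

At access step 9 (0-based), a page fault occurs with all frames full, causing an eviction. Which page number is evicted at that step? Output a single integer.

Answer: 2

Derivation:
Step 0: ref 4 -> FAULT, frames=[4,-]
Step 1: ref 2 -> FAULT, frames=[4,2]
Step 2: ref 2 -> HIT, frames=[4,2]
Step 3: ref 2 -> HIT, frames=[4,2]
Step 4: ref 2 -> HIT, frames=[4,2]
Step 5: ref 1 -> FAULT, evict 4, frames=[1,2]
Step 6: ref 2 -> HIT, frames=[1,2]
Step 7: ref 2 -> HIT, frames=[1,2]
Step 8: ref 2 -> HIT, frames=[1,2]
Step 9: ref 4 -> FAULT, evict 2, frames=[1,4]
At step 9: evicted page 2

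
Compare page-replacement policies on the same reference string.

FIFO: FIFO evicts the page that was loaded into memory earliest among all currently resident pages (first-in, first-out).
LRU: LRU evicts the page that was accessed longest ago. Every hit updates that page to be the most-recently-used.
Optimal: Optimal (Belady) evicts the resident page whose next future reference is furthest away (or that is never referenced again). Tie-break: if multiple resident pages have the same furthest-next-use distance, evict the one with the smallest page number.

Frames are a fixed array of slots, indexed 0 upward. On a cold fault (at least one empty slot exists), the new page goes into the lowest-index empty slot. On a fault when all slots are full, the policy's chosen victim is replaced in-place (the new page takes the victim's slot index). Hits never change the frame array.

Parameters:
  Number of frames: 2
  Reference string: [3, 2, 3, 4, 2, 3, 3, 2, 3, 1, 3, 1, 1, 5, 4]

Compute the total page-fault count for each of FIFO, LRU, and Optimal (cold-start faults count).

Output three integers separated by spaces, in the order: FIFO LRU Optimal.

Answer: 9 8 7

Derivation:
--- FIFO ---
  step 0: ref 3 -> FAULT, frames=[3,-] (faults so far: 1)
  step 1: ref 2 -> FAULT, frames=[3,2] (faults so far: 2)
  step 2: ref 3 -> HIT, frames=[3,2] (faults so far: 2)
  step 3: ref 4 -> FAULT, evict 3, frames=[4,2] (faults so far: 3)
  step 4: ref 2 -> HIT, frames=[4,2] (faults so far: 3)
  step 5: ref 3 -> FAULT, evict 2, frames=[4,3] (faults so far: 4)
  step 6: ref 3 -> HIT, frames=[4,3] (faults so far: 4)
  step 7: ref 2 -> FAULT, evict 4, frames=[2,3] (faults so far: 5)
  step 8: ref 3 -> HIT, frames=[2,3] (faults so far: 5)
  step 9: ref 1 -> FAULT, evict 3, frames=[2,1] (faults so far: 6)
  step 10: ref 3 -> FAULT, evict 2, frames=[3,1] (faults so far: 7)
  step 11: ref 1 -> HIT, frames=[3,1] (faults so far: 7)
  step 12: ref 1 -> HIT, frames=[3,1] (faults so far: 7)
  step 13: ref 5 -> FAULT, evict 1, frames=[3,5] (faults so far: 8)
  step 14: ref 4 -> FAULT, evict 3, frames=[4,5] (faults so far: 9)
  FIFO total faults: 9
--- LRU ---
  step 0: ref 3 -> FAULT, frames=[3,-] (faults so far: 1)
  step 1: ref 2 -> FAULT, frames=[3,2] (faults so far: 2)
  step 2: ref 3 -> HIT, frames=[3,2] (faults so far: 2)
  step 3: ref 4 -> FAULT, evict 2, frames=[3,4] (faults so far: 3)
  step 4: ref 2 -> FAULT, evict 3, frames=[2,4] (faults so far: 4)
  step 5: ref 3 -> FAULT, evict 4, frames=[2,3] (faults so far: 5)
  step 6: ref 3 -> HIT, frames=[2,3] (faults so far: 5)
  step 7: ref 2 -> HIT, frames=[2,3] (faults so far: 5)
  step 8: ref 3 -> HIT, frames=[2,3] (faults so far: 5)
  step 9: ref 1 -> FAULT, evict 2, frames=[1,3] (faults so far: 6)
  step 10: ref 3 -> HIT, frames=[1,3] (faults so far: 6)
  step 11: ref 1 -> HIT, frames=[1,3] (faults so far: 6)
  step 12: ref 1 -> HIT, frames=[1,3] (faults so far: 6)
  step 13: ref 5 -> FAULT, evict 3, frames=[1,5] (faults so far: 7)
  step 14: ref 4 -> FAULT, evict 1, frames=[4,5] (faults so far: 8)
  LRU total faults: 8
--- Optimal ---
  step 0: ref 3 -> FAULT, frames=[3,-] (faults so far: 1)
  step 1: ref 2 -> FAULT, frames=[3,2] (faults so far: 2)
  step 2: ref 3 -> HIT, frames=[3,2] (faults so far: 2)
  step 3: ref 4 -> FAULT, evict 3, frames=[4,2] (faults so far: 3)
  step 4: ref 2 -> HIT, frames=[4,2] (faults so far: 3)
  step 5: ref 3 -> FAULT, evict 4, frames=[3,2] (faults so far: 4)
  step 6: ref 3 -> HIT, frames=[3,2] (faults so far: 4)
  step 7: ref 2 -> HIT, frames=[3,2] (faults so far: 4)
  step 8: ref 3 -> HIT, frames=[3,2] (faults so far: 4)
  step 9: ref 1 -> FAULT, evict 2, frames=[3,1] (faults so far: 5)
  step 10: ref 3 -> HIT, frames=[3,1] (faults so far: 5)
  step 11: ref 1 -> HIT, frames=[3,1] (faults so far: 5)
  step 12: ref 1 -> HIT, frames=[3,1] (faults so far: 5)
  step 13: ref 5 -> FAULT, evict 1, frames=[3,5] (faults so far: 6)
  step 14: ref 4 -> FAULT, evict 3, frames=[4,5] (faults so far: 7)
  Optimal total faults: 7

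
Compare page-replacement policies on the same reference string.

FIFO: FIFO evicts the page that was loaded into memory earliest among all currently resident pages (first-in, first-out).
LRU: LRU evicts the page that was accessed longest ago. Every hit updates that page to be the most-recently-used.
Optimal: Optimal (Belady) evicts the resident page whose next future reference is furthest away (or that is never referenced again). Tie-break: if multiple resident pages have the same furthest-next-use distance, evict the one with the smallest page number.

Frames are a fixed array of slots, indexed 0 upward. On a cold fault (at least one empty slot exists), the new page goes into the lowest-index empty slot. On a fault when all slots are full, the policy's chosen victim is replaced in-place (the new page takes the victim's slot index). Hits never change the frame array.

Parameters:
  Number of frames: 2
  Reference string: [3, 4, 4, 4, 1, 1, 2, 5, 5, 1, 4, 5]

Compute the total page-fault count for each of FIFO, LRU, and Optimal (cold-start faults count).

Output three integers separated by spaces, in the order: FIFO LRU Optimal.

Answer: 8 8 6

Derivation:
--- FIFO ---
  step 0: ref 3 -> FAULT, frames=[3,-] (faults so far: 1)
  step 1: ref 4 -> FAULT, frames=[3,4] (faults so far: 2)
  step 2: ref 4 -> HIT, frames=[3,4] (faults so far: 2)
  step 3: ref 4 -> HIT, frames=[3,4] (faults so far: 2)
  step 4: ref 1 -> FAULT, evict 3, frames=[1,4] (faults so far: 3)
  step 5: ref 1 -> HIT, frames=[1,4] (faults so far: 3)
  step 6: ref 2 -> FAULT, evict 4, frames=[1,2] (faults so far: 4)
  step 7: ref 5 -> FAULT, evict 1, frames=[5,2] (faults so far: 5)
  step 8: ref 5 -> HIT, frames=[5,2] (faults so far: 5)
  step 9: ref 1 -> FAULT, evict 2, frames=[5,1] (faults so far: 6)
  step 10: ref 4 -> FAULT, evict 5, frames=[4,1] (faults so far: 7)
  step 11: ref 5 -> FAULT, evict 1, frames=[4,5] (faults so far: 8)
  FIFO total faults: 8
--- LRU ---
  step 0: ref 3 -> FAULT, frames=[3,-] (faults so far: 1)
  step 1: ref 4 -> FAULT, frames=[3,4] (faults so far: 2)
  step 2: ref 4 -> HIT, frames=[3,4] (faults so far: 2)
  step 3: ref 4 -> HIT, frames=[3,4] (faults so far: 2)
  step 4: ref 1 -> FAULT, evict 3, frames=[1,4] (faults so far: 3)
  step 5: ref 1 -> HIT, frames=[1,4] (faults so far: 3)
  step 6: ref 2 -> FAULT, evict 4, frames=[1,2] (faults so far: 4)
  step 7: ref 5 -> FAULT, evict 1, frames=[5,2] (faults so far: 5)
  step 8: ref 5 -> HIT, frames=[5,2] (faults so far: 5)
  step 9: ref 1 -> FAULT, evict 2, frames=[5,1] (faults so far: 6)
  step 10: ref 4 -> FAULT, evict 5, frames=[4,1] (faults so far: 7)
  step 11: ref 5 -> FAULT, evict 1, frames=[4,5] (faults so far: 8)
  LRU total faults: 8
--- Optimal ---
  step 0: ref 3 -> FAULT, frames=[3,-] (faults so far: 1)
  step 1: ref 4 -> FAULT, frames=[3,4] (faults so far: 2)
  step 2: ref 4 -> HIT, frames=[3,4] (faults so far: 2)
  step 3: ref 4 -> HIT, frames=[3,4] (faults so far: 2)
  step 4: ref 1 -> FAULT, evict 3, frames=[1,4] (faults so far: 3)
  step 5: ref 1 -> HIT, frames=[1,4] (faults so far: 3)
  step 6: ref 2 -> FAULT, evict 4, frames=[1,2] (faults so far: 4)
  step 7: ref 5 -> FAULT, evict 2, frames=[1,5] (faults so far: 5)
  step 8: ref 5 -> HIT, frames=[1,5] (faults so far: 5)
  step 9: ref 1 -> HIT, frames=[1,5] (faults so far: 5)
  step 10: ref 4 -> FAULT, evict 1, frames=[4,5] (faults so far: 6)
  step 11: ref 5 -> HIT, frames=[4,5] (faults so far: 6)
  Optimal total faults: 6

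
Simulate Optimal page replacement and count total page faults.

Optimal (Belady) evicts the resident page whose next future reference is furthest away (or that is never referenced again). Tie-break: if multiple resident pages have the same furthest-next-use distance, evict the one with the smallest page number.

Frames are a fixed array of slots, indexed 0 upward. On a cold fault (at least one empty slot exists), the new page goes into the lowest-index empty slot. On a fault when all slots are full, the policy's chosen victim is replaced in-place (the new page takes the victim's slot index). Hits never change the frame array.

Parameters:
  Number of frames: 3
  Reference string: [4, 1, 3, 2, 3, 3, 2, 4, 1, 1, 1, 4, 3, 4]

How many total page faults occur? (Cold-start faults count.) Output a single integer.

Answer: 5

Derivation:
Step 0: ref 4 → FAULT, frames=[4,-,-]
Step 1: ref 1 → FAULT, frames=[4,1,-]
Step 2: ref 3 → FAULT, frames=[4,1,3]
Step 3: ref 2 → FAULT (evict 1), frames=[4,2,3]
Step 4: ref 3 → HIT, frames=[4,2,3]
Step 5: ref 3 → HIT, frames=[4,2,3]
Step 6: ref 2 → HIT, frames=[4,2,3]
Step 7: ref 4 → HIT, frames=[4,2,3]
Step 8: ref 1 → FAULT (evict 2), frames=[4,1,3]
Step 9: ref 1 → HIT, frames=[4,1,3]
Step 10: ref 1 → HIT, frames=[4,1,3]
Step 11: ref 4 → HIT, frames=[4,1,3]
Step 12: ref 3 → HIT, frames=[4,1,3]
Step 13: ref 4 → HIT, frames=[4,1,3]
Total faults: 5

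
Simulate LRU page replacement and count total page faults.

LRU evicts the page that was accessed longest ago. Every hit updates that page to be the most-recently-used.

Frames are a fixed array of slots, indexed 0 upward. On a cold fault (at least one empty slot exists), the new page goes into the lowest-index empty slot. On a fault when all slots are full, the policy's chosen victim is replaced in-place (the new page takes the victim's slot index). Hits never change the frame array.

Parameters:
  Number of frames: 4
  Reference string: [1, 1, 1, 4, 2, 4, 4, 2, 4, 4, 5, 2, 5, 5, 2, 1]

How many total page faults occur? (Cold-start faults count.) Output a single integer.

Step 0: ref 1 → FAULT, frames=[1,-,-,-]
Step 1: ref 1 → HIT, frames=[1,-,-,-]
Step 2: ref 1 → HIT, frames=[1,-,-,-]
Step 3: ref 4 → FAULT, frames=[1,4,-,-]
Step 4: ref 2 → FAULT, frames=[1,4,2,-]
Step 5: ref 4 → HIT, frames=[1,4,2,-]
Step 6: ref 4 → HIT, frames=[1,4,2,-]
Step 7: ref 2 → HIT, frames=[1,4,2,-]
Step 8: ref 4 → HIT, frames=[1,4,2,-]
Step 9: ref 4 → HIT, frames=[1,4,2,-]
Step 10: ref 5 → FAULT, frames=[1,4,2,5]
Step 11: ref 2 → HIT, frames=[1,4,2,5]
Step 12: ref 5 → HIT, frames=[1,4,2,5]
Step 13: ref 5 → HIT, frames=[1,4,2,5]
Step 14: ref 2 → HIT, frames=[1,4,2,5]
Step 15: ref 1 → HIT, frames=[1,4,2,5]
Total faults: 4

Answer: 4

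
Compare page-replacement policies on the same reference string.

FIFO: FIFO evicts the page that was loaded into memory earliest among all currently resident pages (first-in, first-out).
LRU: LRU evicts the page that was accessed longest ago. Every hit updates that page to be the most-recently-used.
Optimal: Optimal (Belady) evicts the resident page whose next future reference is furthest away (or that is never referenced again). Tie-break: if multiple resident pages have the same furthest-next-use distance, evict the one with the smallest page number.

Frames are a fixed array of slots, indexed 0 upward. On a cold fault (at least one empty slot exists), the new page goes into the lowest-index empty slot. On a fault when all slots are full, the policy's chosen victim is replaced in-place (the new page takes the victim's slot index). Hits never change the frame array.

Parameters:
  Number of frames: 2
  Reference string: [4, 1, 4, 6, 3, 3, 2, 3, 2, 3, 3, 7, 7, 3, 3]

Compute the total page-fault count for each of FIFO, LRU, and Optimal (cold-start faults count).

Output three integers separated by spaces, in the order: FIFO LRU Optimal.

--- FIFO ---
  step 0: ref 4 -> FAULT, frames=[4,-] (faults so far: 1)
  step 1: ref 1 -> FAULT, frames=[4,1] (faults so far: 2)
  step 2: ref 4 -> HIT, frames=[4,1] (faults so far: 2)
  step 3: ref 6 -> FAULT, evict 4, frames=[6,1] (faults so far: 3)
  step 4: ref 3 -> FAULT, evict 1, frames=[6,3] (faults so far: 4)
  step 5: ref 3 -> HIT, frames=[6,3] (faults so far: 4)
  step 6: ref 2 -> FAULT, evict 6, frames=[2,3] (faults so far: 5)
  step 7: ref 3 -> HIT, frames=[2,3] (faults so far: 5)
  step 8: ref 2 -> HIT, frames=[2,3] (faults so far: 5)
  step 9: ref 3 -> HIT, frames=[2,3] (faults so far: 5)
  step 10: ref 3 -> HIT, frames=[2,3] (faults so far: 5)
  step 11: ref 7 -> FAULT, evict 3, frames=[2,7] (faults so far: 6)
  step 12: ref 7 -> HIT, frames=[2,7] (faults so far: 6)
  step 13: ref 3 -> FAULT, evict 2, frames=[3,7] (faults so far: 7)
  step 14: ref 3 -> HIT, frames=[3,7] (faults so far: 7)
  FIFO total faults: 7
--- LRU ---
  step 0: ref 4 -> FAULT, frames=[4,-] (faults so far: 1)
  step 1: ref 1 -> FAULT, frames=[4,1] (faults so far: 2)
  step 2: ref 4 -> HIT, frames=[4,1] (faults so far: 2)
  step 3: ref 6 -> FAULT, evict 1, frames=[4,6] (faults so far: 3)
  step 4: ref 3 -> FAULT, evict 4, frames=[3,6] (faults so far: 4)
  step 5: ref 3 -> HIT, frames=[3,6] (faults so far: 4)
  step 6: ref 2 -> FAULT, evict 6, frames=[3,2] (faults so far: 5)
  step 7: ref 3 -> HIT, frames=[3,2] (faults so far: 5)
  step 8: ref 2 -> HIT, frames=[3,2] (faults so far: 5)
  step 9: ref 3 -> HIT, frames=[3,2] (faults so far: 5)
  step 10: ref 3 -> HIT, frames=[3,2] (faults so far: 5)
  step 11: ref 7 -> FAULT, evict 2, frames=[3,7] (faults so far: 6)
  step 12: ref 7 -> HIT, frames=[3,7] (faults so far: 6)
  step 13: ref 3 -> HIT, frames=[3,7] (faults so far: 6)
  step 14: ref 3 -> HIT, frames=[3,7] (faults so far: 6)
  LRU total faults: 6
--- Optimal ---
  step 0: ref 4 -> FAULT, frames=[4,-] (faults so far: 1)
  step 1: ref 1 -> FAULT, frames=[4,1] (faults so far: 2)
  step 2: ref 4 -> HIT, frames=[4,1] (faults so far: 2)
  step 3: ref 6 -> FAULT, evict 1, frames=[4,6] (faults so far: 3)
  step 4: ref 3 -> FAULT, evict 4, frames=[3,6] (faults so far: 4)
  step 5: ref 3 -> HIT, frames=[3,6] (faults so far: 4)
  step 6: ref 2 -> FAULT, evict 6, frames=[3,2] (faults so far: 5)
  step 7: ref 3 -> HIT, frames=[3,2] (faults so far: 5)
  step 8: ref 2 -> HIT, frames=[3,2] (faults so far: 5)
  step 9: ref 3 -> HIT, frames=[3,2] (faults so far: 5)
  step 10: ref 3 -> HIT, frames=[3,2] (faults so far: 5)
  step 11: ref 7 -> FAULT, evict 2, frames=[3,7] (faults so far: 6)
  step 12: ref 7 -> HIT, frames=[3,7] (faults so far: 6)
  step 13: ref 3 -> HIT, frames=[3,7] (faults so far: 6)
  step 14: ref 3 -> HIT, frames=[3,7] (faults so far: 6)
  Optimal total faults: 6

Answer: 7 6 6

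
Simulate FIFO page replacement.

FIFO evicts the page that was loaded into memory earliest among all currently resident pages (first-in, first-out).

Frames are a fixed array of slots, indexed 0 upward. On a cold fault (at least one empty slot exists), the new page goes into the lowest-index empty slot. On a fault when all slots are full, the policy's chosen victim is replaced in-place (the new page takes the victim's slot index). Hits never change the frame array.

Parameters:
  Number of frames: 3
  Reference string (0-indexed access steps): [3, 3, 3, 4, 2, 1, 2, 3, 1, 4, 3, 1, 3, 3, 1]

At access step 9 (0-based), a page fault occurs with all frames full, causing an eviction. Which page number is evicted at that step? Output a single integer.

Answer: 2

Derivation:
Step 0: ref 3 -> FAULT, frames=[3,-,-]
Step 1: ref 3 -> HIT, frames=[3,-,-]
Step 2: ref 3 -> HIT, frames=[3,-,-]
Step 3: ref 4 -> FAULT, frames=[3,4,-]
Step 4: ref 2 -> FAULT, frames=[3,4,2]
Step 5: ref 1 -> FAULT, evict 3, frames=[1,4,2]
Step 6: ref 2 -> HIT, frames=[1,4,2]
Step 7: ref 3 -> FAULT, evict 4, frames=[1,3,2]
Step 8: ref 1 -> HIT, frames=[1,3,2]
Step 9: ref 4 -> FAULT, evict 2, frames=[1,3,4]
At step 9: evicted page 2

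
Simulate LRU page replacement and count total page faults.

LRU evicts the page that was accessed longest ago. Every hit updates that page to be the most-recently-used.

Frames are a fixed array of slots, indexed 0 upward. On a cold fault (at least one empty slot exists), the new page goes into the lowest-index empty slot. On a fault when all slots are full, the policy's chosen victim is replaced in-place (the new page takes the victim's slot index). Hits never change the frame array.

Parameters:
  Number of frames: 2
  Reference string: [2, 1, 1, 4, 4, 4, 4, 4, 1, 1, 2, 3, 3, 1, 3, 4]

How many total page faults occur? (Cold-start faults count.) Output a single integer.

Step 0: ref 2 → FAULT, frames=[2,-]
Step 1: ref 1 → FAULT, frames=[2,1]
Step 2: ref 1 → HIT, frames=[2,1]
Step 3: ref 4 → FAULT (evict 2), frames=[4,1]
Step 4: ref 4 → HIT, frames=[4,1]
Step 5: ref 4 → HIT, frames=[4,1]
Step 6: ref 4 → HIT, frames=[4,1]
Step 7: ref 4 → HIT, frames=[4,1]
Step 8: ref 1 → HIT, frames=[4,1]
Step 9: ref 1 → HIT, frames=[4,1]
Step 10: ref 2 → FAULT (evict 4), frames=[2,1]
Step 11: ref 3 → FAULT (evict 1), frames=[2,3]
Step 12: ref 3 → HIT, frames=[2,3]
Step 13: ref 1 → FAULT (evict 2), frames=[1,3]
Step 14: ref 3 → HIT, frames=[1,3]
Step 15: ref 4 → FAULT (evict 1), frames=[4,3]
Total faults: 7

Answer: 7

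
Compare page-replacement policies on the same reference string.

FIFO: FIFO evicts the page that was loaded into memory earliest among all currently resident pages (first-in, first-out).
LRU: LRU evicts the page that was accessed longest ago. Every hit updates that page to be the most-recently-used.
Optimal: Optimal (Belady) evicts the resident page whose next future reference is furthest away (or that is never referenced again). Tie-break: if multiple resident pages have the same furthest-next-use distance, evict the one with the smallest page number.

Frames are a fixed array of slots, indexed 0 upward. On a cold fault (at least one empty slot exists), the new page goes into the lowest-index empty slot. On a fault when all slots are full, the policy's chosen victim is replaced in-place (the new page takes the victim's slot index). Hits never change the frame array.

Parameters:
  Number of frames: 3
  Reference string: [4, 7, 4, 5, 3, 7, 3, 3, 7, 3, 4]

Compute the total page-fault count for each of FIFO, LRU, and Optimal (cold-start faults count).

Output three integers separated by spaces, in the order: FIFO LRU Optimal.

Answer: 5 6 4

Derivation:
--- FIFO ---
  step 0: ref 4 -> FAULT, frames=[4,-,-] (faults so far: 1)
  step 1: ref 7 -> FAULT, frames=[4,7,-] (faults so far: 2)
  step 2: ref 4 -> HIT, frames=[4,7,-] (faults so far: 2)
  step 3: ref 5 -> FAULT, frames=[4,7,5] (faults so far: 3)
  step 4: ref 3 -> FAULT, evict 4, frames=[3,7,5] (faults so far: 4)
  step 5: ref 7 -> HIT, frames=[3,7,5] (faults so far: 4)
  step 6: ref 3 -> HIT, frames=[3,7,5] (faults so far: 4)
  step 7: ref 3 -> HIT, frames=[3,7,5] (faults so far: 4)
  step 8: ref 7 -> HIT, frames=[3,7,5] (faults so far: 4)
  step 9: ref 3 -> HIT, frames=[3,7,5] (faults so far: 4)
  step 10: ref 4 -> FAULT, evict 7, frames=[3,4,5] (faults so far: 5)
  FIFO total faults: 5
--- LRU ---
  step 0: ref 4 -> FAULT, frames=[4,-,-] (faults so far: 1)
  step 1: ref 7 -> FAULT, frames=[4,7,-] (faults so far: 2)
  step 2: ref 4 -> HIT, frames=[4,7,-] (faults so far: 2)
  step 3: ref 5 -> FAULT, frames=[4,7,5] (faults so far: 3)
  step 4: ref 3 -> FAULT, evict 7, frames=[4,3,5] (faults so far: 4)
  step 5: ref 7 -> FAULT, evict 4, frames=[7,3,5] (faults so far: 5)
  step 6: ref 3 -> HIT, frames=[7,3,5] (faults so far: 5)
  step 7: ref 3 -> HIT, frames=[7,3,5] (faults so far: 5)
  step 8: ref 7 -> HIT, frames=[7,3,5] (faults so far: 5)
  step 9: ref 3 -> HIT, frames=[7,3,5] (faults so far: 5)
  step 10: ref 4 -> FAULT, evict 5, frames=[7,3,4] (faults so far: 6)
  LRU total faults: 6
--- Optimal ---
  step 0: ref 4 -> FAULT, frames=[4,-,-] (faults so far: 1)
  step 1: ref 7 -> FAULT, frames=[4,7,-] (faults so far: 2)
  step 2: ref 4 -> HIT, frames=[4,7,-] (faults so far: 2)
  step 3: ref 5 -> FAULT, frames=[4,7,5] (faults so far: 3)
  step 4: ref 3 -> FAULT, evict 5, frames=[4,7,3] (faults so far: 4)
  step 5: ref 7 -> HIT, frames=[4,7,3] (faults so far: 4)
  step 6: ref 3 -> HIT, frames=[4,7,3] (faults so far: 4)
  step 7: ref 3 -> HIT, frames=[4,7,3] (faults so far: 4)
  step 8: ref 7 -> HIT, frames=[4,7,3] (faults so far: 4)
  step 9: ref 3 -> HIT, frames=[4,7,3] (faults so far: 4)
  step 10: ref 4 -> HIT, frames=[4,7,3] (faults so far: 4)
  Optimal total faults: 4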